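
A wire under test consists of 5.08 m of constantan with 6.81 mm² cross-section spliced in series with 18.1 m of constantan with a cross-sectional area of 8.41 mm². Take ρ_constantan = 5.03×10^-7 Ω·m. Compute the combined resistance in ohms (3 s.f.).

1.46 Ω

Segment 1: A = 6.81 mm² = 6.810e-06 m²
R₁ = ρL/A = (5.03×10^-7)(5.08)/(6.810e-06) = 0.3752 Ω
Segment 2: A = 8.41 mm² = 8.410e-06 m²
R₂ = (5.03×10^-7)(18.1)/(8.410e-06) = 1.083 Ω
R = R₁ + R₂ = 1.46 Ω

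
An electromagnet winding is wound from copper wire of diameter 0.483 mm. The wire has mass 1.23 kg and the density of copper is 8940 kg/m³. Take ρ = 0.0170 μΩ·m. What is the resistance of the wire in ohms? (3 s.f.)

69.7 Ω

ρ = 0.0170 μΩ·m = 1.70×10^-8 Ω·m
A = π(d/2)² = π(2.4150e-04 m)² = 1.8322e-07 m²
L = m/(density·A) = 1.23/(8940×1.8322e-07) = 750.9 m
R = ρL/A = (1.70×10^-8)(750.9)/(1.8322e-07) = 69.7 Ω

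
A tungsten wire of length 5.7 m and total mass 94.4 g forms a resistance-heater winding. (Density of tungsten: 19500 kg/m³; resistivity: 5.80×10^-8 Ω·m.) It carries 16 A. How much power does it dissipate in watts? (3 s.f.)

99.7 W

A = m/(density·L) = 0.0944/(19500×5.7) = 8.4930e-07 m²
R = ρL/A = (5.80×10^-8)(5.7)/(8.4930e-07) = 0.3893 Ω
P = I²R = (16)² × 0.3893 = 99.7 W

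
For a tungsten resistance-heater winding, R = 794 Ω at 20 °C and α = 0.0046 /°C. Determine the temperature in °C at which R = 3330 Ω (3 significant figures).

R = R₀(1 + α(T − T₀)) ⇒ T = T₀ + (R/R₀ − 1)/α
T = 20 + (3330/794 − 1)/0.0046 = 20 + (3.194)/0.0046 = 714 °C

714 °C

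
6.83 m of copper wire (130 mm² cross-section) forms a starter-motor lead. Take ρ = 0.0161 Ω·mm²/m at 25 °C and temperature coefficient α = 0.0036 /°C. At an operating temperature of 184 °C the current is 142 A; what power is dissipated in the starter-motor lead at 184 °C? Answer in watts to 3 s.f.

ρ = 0.0161 Ω·mm²/m = 1.61×10^-8 Ω·m
A = 130 mm² = 1.300e-04 m²
R₍25₎ = ρL/A = (1.61×10^-8)(6.83)/(1.300e-04) = 8.459×10^-4 Ω
R₍184₎ = R₍25₎(1 + αΔT) = 8.459×10^-4 × (1 + 0.0036×159) = 0.00133 Ω
P = I²R = (142)² × 0.00133 = 26.8 W

26.8 W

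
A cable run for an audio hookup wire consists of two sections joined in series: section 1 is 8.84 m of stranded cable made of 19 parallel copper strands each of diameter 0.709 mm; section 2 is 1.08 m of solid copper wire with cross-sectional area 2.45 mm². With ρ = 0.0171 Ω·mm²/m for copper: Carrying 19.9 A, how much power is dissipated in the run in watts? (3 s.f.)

ρ = 0.0171 Ω·mm²/m = 1.71×10^-8 Ω·m
Section 1: A_strand = π(3.5450e-04)² = 3.948e-07 m²; R₁ = ρL/(N·A_s) = (1.71×10^-8)(8.84)/(19×3.948e-07) = 0.02015 Ω
Section 2: A = 2.45 mm² = 2.450e-06 m²
R₂ = (1.71×10^-8)(1.08)/(2.450e-06) = 0.007538 Ω
R = R₁ + R₂ = 0.02769 Ω
P = I²R = (19.9)² × 0.02769 = 11.0 W

11.0 W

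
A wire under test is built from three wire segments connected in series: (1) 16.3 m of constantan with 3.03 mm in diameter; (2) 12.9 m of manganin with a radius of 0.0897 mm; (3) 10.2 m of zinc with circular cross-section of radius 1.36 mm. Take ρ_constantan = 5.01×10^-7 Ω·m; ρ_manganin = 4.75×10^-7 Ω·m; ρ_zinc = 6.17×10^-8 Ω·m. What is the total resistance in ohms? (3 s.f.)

244 Ω

Seg 1: A = π(d/2)² = π(1.5150e-03 m)² = 7.211e-06 m²
R_1 = (5.01×10^-7)(16.3)/(7.211e-06) = 1.133 Ω
Seg 2: A = πr² = π(8.9700e-05 m)² = 2.528e-08 m²
R_2 = (4.75×10^-7)(12.9)/(2.528e-08) = 242.4 Ω
Seg 3: A = πr² = π(1.3600e-03 m)² = 5.811e-06 m²
R_3 = (6.17×10^-8)(10.2)/(5.811e-06) = 0.1083 Ω
R_total = R_1 + R_2 + R_3 = 244 Ω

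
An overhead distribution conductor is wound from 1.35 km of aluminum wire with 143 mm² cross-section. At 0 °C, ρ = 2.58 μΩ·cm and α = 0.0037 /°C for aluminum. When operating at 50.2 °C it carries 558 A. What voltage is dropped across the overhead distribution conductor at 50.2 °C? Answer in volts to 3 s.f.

161 V

ρ = 2.58 μΩ·cm = 2.58×10^-8 Ω·m
A = 143 mm² = 1.430e-04 m²
R₍0₎ = ρL/A = (2.58×10^-8)(1350)/(1.430e-04) = 0.2436 Ω
R₍50.2₎ = R₍0₎(1 + αΔT) = 0.2436 × (1 + 0.0037×50.2) = 0.2888 Ω
V = IR = 558 × 0.2888 = 161 V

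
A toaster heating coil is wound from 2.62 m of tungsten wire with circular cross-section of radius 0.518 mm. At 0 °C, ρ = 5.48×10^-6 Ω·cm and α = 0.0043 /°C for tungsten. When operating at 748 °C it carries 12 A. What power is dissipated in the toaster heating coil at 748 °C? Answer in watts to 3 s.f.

ρ = 5.48×10^-6 Ω·cm = 5.48×10^-8 Ω·m
A = πr² = π(5.1800e-04 m)² = 8.430e-07 m²
R₍0₎ = ρL/A = (5.48×10^-8)(2.62)/(8.430e-07) = 0.1703 Ω
R₍748₎ = R₍0₎(1 + αΔT) = 0.1703 × (1 + 0.0043×748) = 0.7181 Ω
P = I²R = (12)² × 0.7181 = 103 W

103 W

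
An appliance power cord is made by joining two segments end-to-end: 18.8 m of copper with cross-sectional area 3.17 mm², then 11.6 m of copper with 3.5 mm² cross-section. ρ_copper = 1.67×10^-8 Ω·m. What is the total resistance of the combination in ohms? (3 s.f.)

Segment 1: A = 3.17 mm² = 3.170e-06 m²
R₁ = ρL/A = (1.67×10^-8)(18.8)/(3.170e-06) = 0.09904 Ω
Segment 2: A = 3.5 mm² = 3.500e-06 m²
R₂ = (1.67×10^-8)(11.6)/(3.500e-06) = 0.05535 Ω
R = R₁ + R₂ = 0.154 Ω

0.154 Ω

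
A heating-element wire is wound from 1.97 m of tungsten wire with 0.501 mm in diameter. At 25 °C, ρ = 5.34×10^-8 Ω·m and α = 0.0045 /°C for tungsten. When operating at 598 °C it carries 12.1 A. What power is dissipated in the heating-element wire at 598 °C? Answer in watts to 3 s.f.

280 W

A = π(d/2)² = π(2.5050e-04 m)² = 1.971e-07 m²
R₍25₎ = ρL/A = (5.34×10^-8)(1.97)/(1.971e-07) = 0.5336 Ω
R₍598₎ = R₍25₎(1 + αΔT) = 0.5336 × (1 + 0.0045×573) = 1.91 Ω
P = I²R = (12.1)² × 1.91 = 280 W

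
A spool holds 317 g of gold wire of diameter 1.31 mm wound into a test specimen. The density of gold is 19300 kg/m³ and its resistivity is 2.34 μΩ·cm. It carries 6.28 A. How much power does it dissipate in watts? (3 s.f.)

ρ = 2.34 μΩ·cm = 2.34×10^-8 Ω·m
A = π(d/2)² = π(6.5500e-04 m)² = 1.3478e-06 m²
L = m/(density·A) = 0.317/(19300×1.3478e-06) = 12.19 m
R = ρL/A = (2.34×10^-8)(12.19)/(1.3478e-06) = 0.2116 Ω
P = I²R = (6.28)² × 0.2116 = 8.34 W

8.34 W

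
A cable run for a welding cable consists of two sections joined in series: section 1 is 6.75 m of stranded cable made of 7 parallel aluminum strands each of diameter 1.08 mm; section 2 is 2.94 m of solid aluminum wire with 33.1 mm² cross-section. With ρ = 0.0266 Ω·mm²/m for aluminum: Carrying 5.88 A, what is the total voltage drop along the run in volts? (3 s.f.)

0.179 V

ρ = 0.0266 Ω·mm²/m = 2.66×10^-8 Ω·m
Section 1: A_strand = π(5.4000e-04)² = 9.161e-07 m²; R₁ = ρL/(N·A_s) = (2.66×10^-8)(6.75)/(7×9.161e-07) = 0.028 Ω
Section 2: A = 33.1 mm² = 3.310e-05 m²
R₂ = (2.66×10^-8)(2.94)/(3.310e-05) = 0.002363 Ω
R = R₁ + R₂ = 0.03036 Ω
V = IR = 5.88 × 0.03036 = 0.179 V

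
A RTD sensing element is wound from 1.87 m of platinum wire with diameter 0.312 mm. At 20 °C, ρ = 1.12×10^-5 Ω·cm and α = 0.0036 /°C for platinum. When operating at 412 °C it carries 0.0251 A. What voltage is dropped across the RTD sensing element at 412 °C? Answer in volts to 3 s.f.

ρ = 1.12×10^-5 Ω·cm = 1.12×10^-7 Ω·m
A = π(d/2)² = π(1.5600e-04 m)² = 7.645e-08 m²
R₍20₎ = ρL/A = (1.12×10^-7)(1.87)/(7.645e-08) = 2.739 Ω
R₍412₎ = R₍20₎(1 + αΔT) = 2.739 × (1 + 0.0036×392) = 6.605 Ω
V = IR = 0.0251 × 6.605 = 0.166 V

0.166 V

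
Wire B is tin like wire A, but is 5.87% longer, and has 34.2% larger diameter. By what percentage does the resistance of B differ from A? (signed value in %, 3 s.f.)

-41.2%

R ∝ L/d², so R_B/R_A = (1 + 5.87/100) × (1 + 34.2/100)⁻²
= 1.059 × 0.5553 = 0.5878
(R_B − R_A)/R_A = 0.5878 − 1 = -41.2%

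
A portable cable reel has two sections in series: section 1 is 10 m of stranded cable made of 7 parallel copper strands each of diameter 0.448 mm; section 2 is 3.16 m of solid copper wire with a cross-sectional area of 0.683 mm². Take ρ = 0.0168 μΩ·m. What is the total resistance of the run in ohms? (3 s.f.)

ρ = 0.0168 μΩ·m = 1.68×10^-8 Ω·m
Section 1: A_strand = π(2.2400e-04)² = 1.576e-07 m²; R₁ = ρL/(N·A_s) = (1.68×10^-8)(10)/(7×1.576e-07) = 0.1523 Ω
Section 2: A = 0.683 mm² = 6.830e-07 m²
R₂ = (1.68×10^-8)(3.16)/(6.830e-07) = 0.07773 Ω
R = R₁ + R₂ = 0.230 Ω

0.230 Ω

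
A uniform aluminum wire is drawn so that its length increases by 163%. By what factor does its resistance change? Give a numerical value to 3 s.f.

k = 1 + 163/100 = 2.63; volume constant ⇒ A' = A/k, so R' = k²R.
Factor = 6.92

6.92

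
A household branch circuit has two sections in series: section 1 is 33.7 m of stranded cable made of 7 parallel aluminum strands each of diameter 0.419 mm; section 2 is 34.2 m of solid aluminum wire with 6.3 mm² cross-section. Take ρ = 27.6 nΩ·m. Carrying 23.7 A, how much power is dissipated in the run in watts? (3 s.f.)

625 W

ρ = 27.6 nΩ·m = 2.76×10^-8 Ω·m
Section 1: A_strand = π(2.0950e-04)² = 1.379e-07 m²; R₁ = ρL/(N·A_s) = (2.76×10^-8)(33.7)/(7×1.379e-07) = 0.9637 Ω
Section 2: A = 6.3 mm² = 6.300e-06 m²
R₂ = (2.76×10^-8)(34.2)/(6.300e-06) = 0.1498 Ω
R = R₁ + R₂ = 1.113 Ω
P = I²R = (23.7)² × 1.113 = 625 W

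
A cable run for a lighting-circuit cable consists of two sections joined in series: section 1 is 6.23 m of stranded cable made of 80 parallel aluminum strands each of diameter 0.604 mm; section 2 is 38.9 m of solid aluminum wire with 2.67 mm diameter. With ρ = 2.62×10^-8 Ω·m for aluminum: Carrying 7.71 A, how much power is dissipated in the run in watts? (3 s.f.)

11.2 W

Section 1: A_strand = π(3.0200e-04)² = 2.865e-07 m²; R₁ = ρL/(N·A_s) = (2.62×10^-8)(6.23)/(80×2.865e-07) = 0.007121 Ω
Section 2: A = π(d/2)² = π(1.3350e-03 m)² = 5.599e-06 m²
R₂ = (2.62×10^-8)(38.9)/(5.599e-06) = 0.182 Ω
R = R₁ + R₂ = 0.1891 Ω
P = I²R = (7.71)² × 0.1891 = 11.2 W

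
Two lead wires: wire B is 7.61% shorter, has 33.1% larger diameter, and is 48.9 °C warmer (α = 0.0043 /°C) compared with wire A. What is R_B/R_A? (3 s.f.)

R ∝ ρL/d² with ρ ∝ (1+αΔT), so R_B/R_A = (1 − 7.61/100) × (1 + 33.1/100)⁻² × (1 + 0.0043×48.9)
= 0.9239 × 0.5645 × 1.21 = 0.631

0.631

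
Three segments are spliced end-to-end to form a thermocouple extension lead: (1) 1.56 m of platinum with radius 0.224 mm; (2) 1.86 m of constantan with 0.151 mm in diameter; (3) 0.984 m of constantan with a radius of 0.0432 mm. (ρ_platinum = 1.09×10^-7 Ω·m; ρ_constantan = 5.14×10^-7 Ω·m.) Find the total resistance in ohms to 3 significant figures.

141 Ω

Seg 1: A = πr² = π(2.2400e-04 m)² = 1.576e-07 m²
R_1 = (1.09×10^-7)(1.56)/(1.576e-07) = 1.079 Ω
Seg 2: A = π(d/2)² = π(7.5500e-05 m)² = 1.791e-08 m²
R_2 = (5.14×10^-7)(1.86)/(1.791e-08) = 53.39 Ω
Seg 3: A = πr² = π(4.3200e-05 m)² = 5.863e-09 m²
R_3 = (5.14×10^-7)(0.984)/(5.863e-09) = 86.27 Ω
R_total = R_1 + R_2 + R_3 = 141 Ω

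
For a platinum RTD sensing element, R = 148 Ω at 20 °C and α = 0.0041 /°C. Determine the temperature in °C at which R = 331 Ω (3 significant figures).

322 °C

R = R₀(1 + α(T − T₀)) ⇒ T = T₀ + (R/R₀ − 1)/α
T = 20 + (331/148 − 1)/0.0041 = 20 + (1.236)/0.0041 = 322 °C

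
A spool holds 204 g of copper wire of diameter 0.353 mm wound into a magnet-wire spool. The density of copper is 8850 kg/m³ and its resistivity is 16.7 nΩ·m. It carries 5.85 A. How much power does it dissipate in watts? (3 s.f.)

1380 W

ρ = 16.7 nΩ·m = 1.67×10^-8 Ω·m
A = π(d/2)² = π(1.7650e-04 m)² = 9.7868e-08 m²
L = m/(density·A) = 0.204/(8850×9.7868e-08) = 235.5 m
R = ρL/A = (1.67×10^-8)(235.5)/(9.7868e-08) = 40.19 Ω
P = I²R = (5.85)² × 40.19 = 1380 W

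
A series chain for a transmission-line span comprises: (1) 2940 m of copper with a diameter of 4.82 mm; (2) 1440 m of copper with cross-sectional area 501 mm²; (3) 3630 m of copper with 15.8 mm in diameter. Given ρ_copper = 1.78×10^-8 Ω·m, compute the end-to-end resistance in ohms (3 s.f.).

Seg 1: A = π(d/2)² = π(2.4100e-03 m)² = 1.825e-05 m²
R_1 = (1.78×10^-8)(2940)/(1.825e-05) = 2.868 Ω
Seg 2: A = 501 mm² = 5.010e-04 m²
R_2 = (1.78×10^-8)(1440)/(5.010e-04) = 0.05116 Ω
Seg 3: A = π(d/2)² = π(7.9000e-03 m)² = 1.961e-04 m²
R_3 = (1.78×10^-8)(3630)/(1.961e-04) = 0.3296 Ω
R_total = R_1 + R_2 + R_3 = 3.25 Ω

3.25 Ω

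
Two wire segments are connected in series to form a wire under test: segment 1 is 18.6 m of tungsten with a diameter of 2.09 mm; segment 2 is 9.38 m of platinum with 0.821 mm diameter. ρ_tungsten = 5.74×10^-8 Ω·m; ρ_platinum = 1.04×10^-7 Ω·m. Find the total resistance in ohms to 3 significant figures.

Segment 1: A = π(d/2)² = π(1.0450e-03 m)² = 3.431e-06 m²
R₁ = ρL/A = (5.74×10^-8)(18.6)/(3.431e-06) = 0.3112 Ω
Segment 2: A = π(d/2)² = π(4.1050e-04 m)² = 5.294e-07 m²
R₂ = (1.04×10^-7)(9.38)/(5.294e-07) = 1.843 Ω
R = R₁ + R₂ = 2.15 Ω

2.15 Ω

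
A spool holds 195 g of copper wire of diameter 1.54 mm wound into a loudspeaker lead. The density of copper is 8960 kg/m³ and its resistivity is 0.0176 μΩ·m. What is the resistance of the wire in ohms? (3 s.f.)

ρ = 0.0176 μΩ·m = 1.76×10^-8 Ω·m
A = π(d/2)² = π(7.7000e-04 m)² = 1.8627e-06 m²
L = m/(density·A) = 0.195/(8960×1.8627e-06) = 11.68 m
R = ρL/A = (1.76×10^-8)(11.68)/(1.8627e-06) = 0.110 Ω

0.110 Ω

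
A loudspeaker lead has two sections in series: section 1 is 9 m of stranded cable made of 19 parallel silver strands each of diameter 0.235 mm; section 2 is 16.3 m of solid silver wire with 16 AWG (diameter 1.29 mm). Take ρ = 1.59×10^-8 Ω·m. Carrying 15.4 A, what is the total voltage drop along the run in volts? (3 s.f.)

5.73 V

Section 1: A_strand = π(1.1750e-04)² = 4.337e-08 m²; R₁ = ρL/(N·A_s) = (1.59×10^-8)(9)/(19×4.337e-08) = 0.1736 Ω
Section 2: A = π(1.29/2 mm)² = π(6.4500e-04 m)² = 1.307e-06 m²
R₂ = (1.59×10^-8)(16.3)/(1.307e-06) = 0.1983 Ω
R = R₁ + R₂ = 0.3719 Ω
V = IR = 15.4 × 0.3719 = 5.73 V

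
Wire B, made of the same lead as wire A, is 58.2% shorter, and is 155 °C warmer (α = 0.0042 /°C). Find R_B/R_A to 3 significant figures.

R ∝ ρL/d² with ρ ∝ (1+αΔT), so R_B/R_A = (1 − 58.2/100) × (1 + 0.0042×155)
= 0.418 × 1.651 = 0.690

0.690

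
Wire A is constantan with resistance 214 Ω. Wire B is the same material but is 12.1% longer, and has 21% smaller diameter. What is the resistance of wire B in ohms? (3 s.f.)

R ∝ L/d², so R_B/R_A = (1 + 12.1/100) × (1 − 21/100)⁻²
= 1.121 × 1.602 = 1.796
R_B = 1.796 × 214 = 384 Ω

384 Ω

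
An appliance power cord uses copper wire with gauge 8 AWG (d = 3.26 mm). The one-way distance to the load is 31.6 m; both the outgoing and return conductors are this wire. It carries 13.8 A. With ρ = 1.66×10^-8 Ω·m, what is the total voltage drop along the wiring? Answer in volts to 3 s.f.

A = π(3.26/2 mm)² = π(1.6300e-03 m)² = 8.347e-06 m²
Total conductor length (both ways) L = 2 × 31.6 = 63.2 m
R = ρL/A = (1.66×10^-8)(63.2)/(8.347e-06) = 0.1257 Ω
V = IR = 13.8 × 0.1257 = 1.73 V

1.73 V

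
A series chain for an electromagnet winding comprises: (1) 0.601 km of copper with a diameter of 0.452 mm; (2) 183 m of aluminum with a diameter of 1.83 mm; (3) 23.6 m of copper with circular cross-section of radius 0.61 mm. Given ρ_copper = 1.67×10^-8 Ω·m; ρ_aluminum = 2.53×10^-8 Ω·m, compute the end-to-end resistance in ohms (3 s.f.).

Seg 1: A = π(d/2)² = π(2.2600e-04 m)² = 1.605e-07 m²
R_1 = (1.67×10^-8)(601)/(1.605e-07) = 62.55 Ω
Seg 2: A = π(d/2)² = π(9.1500e-04 m)² = 2.630e-06 m²
R_2 = (2.53×10^-8)(183)/(2.630e-06) = 1.76 Ω
Seg 3: A = πr² = π(6.1000e-04 m)² = 1.169e-06 m²
R_3 = (1.67×10^-8)(23.6)/(1.169e-06) = 0.3371 Ω
R_total = R_1 + R_2 + R_3 = 64.6 Ω

64.6 Ω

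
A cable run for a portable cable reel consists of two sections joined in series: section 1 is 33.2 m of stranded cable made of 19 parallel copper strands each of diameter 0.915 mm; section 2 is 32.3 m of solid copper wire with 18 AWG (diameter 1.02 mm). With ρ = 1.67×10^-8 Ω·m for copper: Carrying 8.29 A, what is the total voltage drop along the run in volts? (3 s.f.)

5.84 V

Section 1: A_strand = π(4.5750e-04)² = 6.576e-07 m²; R₁ = ρL/(N·A_s) = (1.67×10^-8)(33.2)/(19×6.576e-07) = 0.04438 Ω
Section 2: A = π(1.02/2 mm)² = π(5.1000e-04 m)² = 8.171e-07 m²
R₂ = (1.67×10^-8)(32.3)/(8.171e-07) = 0.6601 Ω
R = R₁ + R₂ = 0.7045 Ω
V = IR = 8.29 × 0.7045 = 5.84 V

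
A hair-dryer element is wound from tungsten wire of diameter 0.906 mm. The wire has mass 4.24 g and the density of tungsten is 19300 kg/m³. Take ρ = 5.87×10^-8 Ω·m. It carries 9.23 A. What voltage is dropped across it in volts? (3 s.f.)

0.286 V

A = π(d/2)² = π(4.5300e-04 m)² = 6.4468e-07 m²
L = m/(density·A) = 0.00424/(19300×6.4468e-07) = 0.3408 m
R = ρL/A = (5.87×10^-8)(0.3408)/(6.4468e-07) = 0.03103 Ω
V = IR = 9.23 × 0.03103 = 0.286 V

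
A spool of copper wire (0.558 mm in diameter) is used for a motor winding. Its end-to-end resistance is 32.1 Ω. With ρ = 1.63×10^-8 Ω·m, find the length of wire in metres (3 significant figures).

A = π(d/2)² = π(2.7900e-04 m)² = 2.445e-07 m²
L = RA/ρ = (32.1)(2.445e-07)/(1.63×10^-8) = 482 m

482 m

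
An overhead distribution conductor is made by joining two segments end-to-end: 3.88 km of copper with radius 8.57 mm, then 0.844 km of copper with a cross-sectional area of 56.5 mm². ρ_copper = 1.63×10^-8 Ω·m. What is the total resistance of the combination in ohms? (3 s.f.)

Segment 1: A = πr² = π(8.5700e-03 m)² = 2.307e-04 m²
R₁ = ρL/A = (1.63×10^-8)(3880)/(2.307e-04) = 0.2741 Ω
Segment 2: A = 56.5 mm² = 5.650e-05 m²
R₂ = (1.63×10^-8)(844)/(5.650e-05) = 0.2435 Ω
R = R₁ + R₂ = 0.518 Ω

0.518 Ω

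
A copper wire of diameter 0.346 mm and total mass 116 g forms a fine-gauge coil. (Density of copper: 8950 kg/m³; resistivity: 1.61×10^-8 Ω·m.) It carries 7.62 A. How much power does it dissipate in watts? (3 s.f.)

A = π(d/2)² = π(1.7300e-04 m)² = 9.4025e-08 m²
L = m/(density·A) = 0.116/(8950×9.4025e-08) = 137.8 m
R = ρL/A = (1.61×10^-8)(137.8)/(9.4025e-08) = 23.6 Ω
P = I²R = (7.62)² × 23.6 = 1370 W

1370 W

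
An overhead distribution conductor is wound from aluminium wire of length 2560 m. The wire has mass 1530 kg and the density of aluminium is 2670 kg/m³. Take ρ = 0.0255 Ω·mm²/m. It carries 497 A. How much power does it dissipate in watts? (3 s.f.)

72000 W

ρ = 0.0255 Ω·mm²/m = 2.55×10^-8 Ω·m
A = m/(density·L) = 1530/(2670×2560) = 2.2384e-04 m²
R = ρL/A = (2.55×10^-8)(2560)/(2.2384e-04) = 0.2916 Ω
P = I²R = (497)² × 0.2916 = 72000 W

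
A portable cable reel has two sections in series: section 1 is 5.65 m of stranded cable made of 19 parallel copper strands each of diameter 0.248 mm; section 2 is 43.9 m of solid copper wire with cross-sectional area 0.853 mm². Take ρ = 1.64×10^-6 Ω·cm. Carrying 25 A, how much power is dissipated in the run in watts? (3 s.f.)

591 W

ρ = 1.64×10^-6 Ω·cm = 1.64×10^-8 Ω·m
Section 1: A_strand = π(1.2400e-04)² = 4.831e-08 m²; R₁ = ρL/(N·A_s) = (1.64×10^-8)(5.65)/(19×4.831e-08) = 0.101 Ω
Section 2: A = 0.853 mm² = 8.530e-07 m²
R₂ = (1.64×10^-8)(43.9)/(8.530e-07) = 0.844 Ω
R = R₁ + R₂ = 0.945 Ω
P = I²R = (25)² × 0.945 = 591 W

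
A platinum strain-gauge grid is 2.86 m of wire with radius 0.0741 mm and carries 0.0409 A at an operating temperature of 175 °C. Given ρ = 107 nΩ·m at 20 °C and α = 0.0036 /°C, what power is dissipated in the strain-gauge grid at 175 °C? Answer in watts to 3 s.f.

0.0462 W

ρ = 107 nΩ·m = 1.07×10^-7 Ω·m
A = πr² = π(7.4100e-05 m)² = 1.725e-08 m²
R₍20₎ = ρL/A = (1.07×10^-7)(2.86)/(1.725e-08) = 17.74 Ω
R₍175₎ = R₍20₎(1 + αΔT) = 17.74 × (1 + 0.0036×155) = 27.64 Ω
P = I²R = (0.0409)² × 27.64 = 0.0462 W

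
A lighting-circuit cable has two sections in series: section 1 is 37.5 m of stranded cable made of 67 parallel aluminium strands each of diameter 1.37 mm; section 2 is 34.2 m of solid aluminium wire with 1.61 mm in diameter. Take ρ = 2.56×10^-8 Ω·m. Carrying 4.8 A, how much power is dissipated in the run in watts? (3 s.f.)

Section 1: A_strand = π(6.8500e-04)² = 1.474e-06 m²; R₁ = ρL/(N·A_s) = (2.56×10^-8)(37.5)/(67×1.474e-06) = 0.00972 Ω
Section 2: A = π(d/2)² = π(8.0500e-04 m)² = 2.036e-06 m²
R₂ = (2.56×10^-8)(34.2)/(2.036e-06) = 0.4301 Ω
R = R₁ + R₂ = 0.4398 Ω
P = I²R = (4.8)² × 0.4398 = 10.1 W

10.1 W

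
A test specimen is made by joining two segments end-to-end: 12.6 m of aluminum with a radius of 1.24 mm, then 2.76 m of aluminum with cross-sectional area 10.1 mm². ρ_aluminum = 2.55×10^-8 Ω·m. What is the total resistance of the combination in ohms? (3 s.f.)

0.0735 Ω

Segment 1: A = πr² = π(1.2400e-03 m)² = 4.831e-06 m²
R₁ = ρL/A = (2.55×10^-8)(12.6)/(4.831e-06) = 0.06651 Ω
Segment 2: A = 10.1 mm² = 1.010e-05 m²
R₂ = (2.55×10^-8)(2.76)/(1.010e-05) = 0.006968 Ω
R = R₁ + R₂ = 0.0735 Ω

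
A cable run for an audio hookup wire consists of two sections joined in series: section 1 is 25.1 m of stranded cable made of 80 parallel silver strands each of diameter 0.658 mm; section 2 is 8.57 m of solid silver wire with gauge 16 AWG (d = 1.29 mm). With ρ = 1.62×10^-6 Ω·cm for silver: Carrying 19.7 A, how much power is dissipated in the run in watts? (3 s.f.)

ρ = 1.62×10^-6 Ω·cm = 1.62×10^-8 Ω·m
Section 1: A_strand = π(3.2900e-04)² = 3.400e-07 m²; R₁ = ρL/(N·A_s) = (1.62×10^-8)(25.1)/(80×3.400e-07) = 0.01495 Ω
Section 2: A = π(1.29/2 mm)² = π(6.4500e-04 m)² = 1.307e-06 m²
R₂ = (1.62×10^-8)(8.57)/(1.307e-06) = 0.1062 Ω
R = R₁ + R₂ = 0.1212 Ω
P = I²R = (19.7)² × 0.1212 = 47.0 W

47.0 W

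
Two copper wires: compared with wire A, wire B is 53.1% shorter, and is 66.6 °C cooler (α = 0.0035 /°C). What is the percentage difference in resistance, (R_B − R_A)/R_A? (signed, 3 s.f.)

R ∝ ρL/d² with ρ ∝ (1+αΔT), so R_B/R_A = (1 − 53.1/100) × (1 − 0.0035×66.6)
= 0.469 × 0.7669 = 0.3597
(R_B − R_A)/R_A = 0.3597 − 1 = -64.0%

-64.0%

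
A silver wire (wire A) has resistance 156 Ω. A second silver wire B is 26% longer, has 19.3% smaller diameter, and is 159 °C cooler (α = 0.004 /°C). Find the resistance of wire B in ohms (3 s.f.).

110 Ω

R ∝ ρL/d² with ρ ∝ (1+αΔT), so R_B/R_A = (1 + 26/100) × (1 − 19.3/100)⁻² × (1 − 0.004×159)
= 1.26 × 1.536 × 0.364 = 0.7043
R_B = 0.7043 × 156 = 110 Ω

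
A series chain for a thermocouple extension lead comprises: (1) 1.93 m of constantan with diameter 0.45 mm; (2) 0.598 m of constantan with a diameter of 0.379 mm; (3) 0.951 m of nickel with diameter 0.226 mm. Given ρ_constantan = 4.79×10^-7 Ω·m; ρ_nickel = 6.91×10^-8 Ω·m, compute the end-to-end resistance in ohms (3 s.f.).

9.99 Ω

Seg 1: A = π(d/2)² = π(2.2500e-04 m)² = 1.590e-07 m²
R_1 = (4.79×10^-7)(1.93)/(1.590e-07) = 5.813 Ω
Seg 2: A = π(d/2)² = π(1.8950e-04 m)² = 1.128e-07 m²
R_2 = (4.79×10^-7)(0.598)/(1.128e-07) = 2.539 Ω
Seg 3: A = π(d/2)² = π(1.1300e-04 m)² = 4.011e-08 m²
R_3 = (6.91×10^-8)(0.951)/(4.011e-08) = 1.638 Ω
R_total = R_1 + R_2 + R_3 = 9.99 Ω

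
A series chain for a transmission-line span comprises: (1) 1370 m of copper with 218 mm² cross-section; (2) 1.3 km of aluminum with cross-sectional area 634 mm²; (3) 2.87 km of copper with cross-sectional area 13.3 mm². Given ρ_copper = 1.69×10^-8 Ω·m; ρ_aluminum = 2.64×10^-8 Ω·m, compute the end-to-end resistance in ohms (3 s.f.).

3.81 Ω

Seg 1: A = 218 mm² = 2.180e-04 m²
R_1 = (1.69×10^-8)(1370)/(2.180e-04) = 0.1062 Ω
Seg 2: A = 634 mm² = 6.340e-04 m²
R_2 = (2.64×10^-8)(1300)/(6.340e-04) = 0.05413 Ω
Seg 3: A = 13.3 mm² = 1.330e-05 m²
R_3 = (1.69×10^-8)(2870)/(1.330e-05) = 3.647 Ω
R_total = R_1 + R_2 + R_3 = 3.81 Ω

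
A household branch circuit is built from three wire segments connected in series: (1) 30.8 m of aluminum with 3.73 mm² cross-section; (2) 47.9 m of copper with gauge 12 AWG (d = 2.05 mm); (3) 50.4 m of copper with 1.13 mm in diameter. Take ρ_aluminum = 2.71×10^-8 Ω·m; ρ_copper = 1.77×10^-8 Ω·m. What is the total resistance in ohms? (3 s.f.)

1.37 Ω

Seg 1: A = 3.73 mm² = 3.730e-06 m²
R_1 = (2.71×10^-8)(30.8)/(3.730e-06) = 0.2238 Ω
Seg 2: A = π(2.05/2 mm)² = π(1.0250e-03 m)² = 3.301e-06 m²
R_2 = (1.77×10^-8)(47.9)/(3.301e-06) = 0.2569 Ω
Seg 3: A = π(d/2)² = π(5.6500e-04 m)² = 1.003e-06 m²
R_3 = (1.77×10^-8)(50.4)/(1.003e-06) = 0.8895 Ω
R_total = R_1 + R_2 + R_3 = 1.37 Ω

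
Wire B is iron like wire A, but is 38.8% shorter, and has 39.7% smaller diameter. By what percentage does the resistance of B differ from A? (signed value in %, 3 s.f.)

68.3%

R ∝ L/d², so R_B/R_A = (1 − 38.8/100) × (1 − 39.7/100)⁻²
= 0.612 × 2.75 = 1.683
(R_B − R_A)/R_A = 1.683 − 1 = 68.3%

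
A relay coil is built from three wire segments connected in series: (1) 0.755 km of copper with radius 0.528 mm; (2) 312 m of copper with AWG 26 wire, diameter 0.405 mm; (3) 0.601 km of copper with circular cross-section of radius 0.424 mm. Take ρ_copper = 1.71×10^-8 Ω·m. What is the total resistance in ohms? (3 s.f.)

Seg 1: A = πr² = π(5.2800e-04 m)² = 8.758e-07 m²
R_1 = (1.71×10^-8)(755)/(8.758e-07) = 14.74 Ω
Seg 2: A = π(0.405/2 mm)² = π(2.0250e-04 m)² = 1.288e-07 m²
R_2 = (1.71×10^-8)(312)/(1.288e-07) = 41.41 Ω
Seg 3: A = πr² = π(4.2400e-04 m)² = 5.648e-07 m²
R_3 = (1.71×10^-8)(601)/(5.648e-07) = 18.2 Ω
R_total = R_1 + R_2 + R_3 = 74.4 Ω

74.4 Ω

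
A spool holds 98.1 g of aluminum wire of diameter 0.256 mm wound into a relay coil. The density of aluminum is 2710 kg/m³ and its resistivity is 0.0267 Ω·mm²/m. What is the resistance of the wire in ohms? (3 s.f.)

ρ = 0.0267 Ω·mm²/m = 2.67×10^-8 Ω·m
A = π(d/2)² = π(1.2800e-04 m)² = 5.1472e-08 m²
L = m/(density·A) = 0.0981/(2710×5.1472e-08) = 703.3 m
R = ρL/A = (2.67×10^-8)(703.3)/(5.1472e-08) = 365 Ω

365 Ω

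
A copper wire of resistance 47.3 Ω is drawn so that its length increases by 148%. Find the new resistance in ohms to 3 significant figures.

k = 1 + 148/100 = 2.48; volume constant ⇒ A' = A/k, so R' = k²R.
R' = 6.15 × 47.3 = 291 Ω

291 Ω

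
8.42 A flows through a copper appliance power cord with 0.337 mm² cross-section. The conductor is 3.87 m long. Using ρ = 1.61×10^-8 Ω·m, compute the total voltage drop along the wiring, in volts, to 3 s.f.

A = 0.337 mm² = 3.370e-07 m²
R = ρL/A = (1.61×10^-8)(3.87)/(3.370e-07) = 0.1849 Ω
V = IR = 8.42 × 0.1849 = 1.56 V

1.56 V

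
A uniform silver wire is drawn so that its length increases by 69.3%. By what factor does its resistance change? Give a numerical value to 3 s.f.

k = 1 + 69.3/100 = 1.693; volume constant ⇒ A' = A/k, so R' = k²R.
Factor = 2.87

2.87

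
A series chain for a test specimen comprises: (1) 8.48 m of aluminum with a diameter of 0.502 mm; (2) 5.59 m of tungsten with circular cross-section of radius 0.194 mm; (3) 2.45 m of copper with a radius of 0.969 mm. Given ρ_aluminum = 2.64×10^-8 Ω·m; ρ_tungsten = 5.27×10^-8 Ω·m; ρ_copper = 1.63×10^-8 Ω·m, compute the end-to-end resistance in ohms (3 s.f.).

3.64 Ω

Seg 1: A = π(d/2)² = π(2.5100e-04 m)² = 1.979e-07 m²
R_1 = (2.64×10^-8)(8.48)/(1.979e-07) = 1.131 Ω
Seg 2: A = πr² = π(1.9400e-04 m)² = 1.182e-07 m²
R_2 = (5.27×10^-8)(5.59)/(1.182e-07) = 2.492 Ω
Seg 3: A = πr² = π(9.6900e-04 m)² = 2.950e-06 m²
R_3 = (1.63×10^-8)(2.45)/(2.950e-06) = 0.01354 Ω
R_total = R_1 + R_2 + R_3 = 3.64 Ω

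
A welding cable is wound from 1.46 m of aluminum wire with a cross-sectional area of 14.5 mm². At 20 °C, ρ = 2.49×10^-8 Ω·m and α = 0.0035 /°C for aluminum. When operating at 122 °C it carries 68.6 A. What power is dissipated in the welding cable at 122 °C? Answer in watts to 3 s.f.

A = 14.5 mm² = 1.450e-05 m²
R₍20₎ = ρL/A = (2.49×10^-8)(1.46)/(1.450e-05) = 0.002507 Ω
R₍122₎ = R₍20₎(1 + αΔT) = 0.002507 × (1 + 0.0035×102) = 0.003402 Ω
P = I²R = (68.6)² × 0.003402 = 16.0 W

16.0 W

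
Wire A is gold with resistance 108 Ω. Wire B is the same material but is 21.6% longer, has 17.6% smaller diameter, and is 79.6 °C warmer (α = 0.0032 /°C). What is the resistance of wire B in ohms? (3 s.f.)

R ∝ ρL/d² with ρ ∝ (1+αΔT), so R_B/R_A = (1 + 21.6/100) × (1 − 17.6/100)⁻² × (1 + 0.0032×79.6)
= 1.216 × 1.473 × 1.255 = 2.247
R_B = 2.247 × 108 = 243 Ω

243 Ω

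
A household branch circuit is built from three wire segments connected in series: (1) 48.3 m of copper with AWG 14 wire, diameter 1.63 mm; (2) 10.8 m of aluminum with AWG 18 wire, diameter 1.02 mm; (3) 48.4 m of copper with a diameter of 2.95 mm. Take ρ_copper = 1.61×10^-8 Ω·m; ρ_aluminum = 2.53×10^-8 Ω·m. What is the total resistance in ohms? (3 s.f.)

Seg 1: A = π(1.63/2 mm)² = π(8.1500e-04 m)² = 2.087e-06 m²
R_1 = (1.61×10^-8)(48.3)/(2.087e-06) = 0.3727 Ω
Seg 2: A = π(1.02/2 mm)² = π(5.1000e-04 m)² = 8.171e-07 m²
R_2 = (2.53×10^-8)(10.8)/(8.171e-07) = 0.3344 Ω
Seg 3: A = π(d/2)² = π(1.4750e-03 m)² = 6.835e-06 m²
R_3 = (1.61×10^-8)(48.4)/(6.835e-06) = 0.114 Ω
R_total = R_1 + R_2 + R_3 = 0.821 Ω

0.821 Ω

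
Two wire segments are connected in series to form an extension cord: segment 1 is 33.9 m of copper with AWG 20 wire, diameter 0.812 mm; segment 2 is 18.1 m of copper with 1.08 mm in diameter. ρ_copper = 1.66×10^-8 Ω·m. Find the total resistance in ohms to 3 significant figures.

1.41 Ω

Segment 1: A = π(0.812/2 mm)² = π(4.0600e-04 m)² = 5.178e-07 m²
R₁ = ρL/A = (1.66×10^-8)(33.9)/(5.178e-07) = 1.087 Ω
Segment 2: A = π(d/2)² = π(5.4000e-04 m)² = 9.161e-07 m²
R₂ = (1.66×10^-8)(18.1)/(9.161e-07) = 0.328 Ω
R = R₁ + R₂ = 1.41 Ω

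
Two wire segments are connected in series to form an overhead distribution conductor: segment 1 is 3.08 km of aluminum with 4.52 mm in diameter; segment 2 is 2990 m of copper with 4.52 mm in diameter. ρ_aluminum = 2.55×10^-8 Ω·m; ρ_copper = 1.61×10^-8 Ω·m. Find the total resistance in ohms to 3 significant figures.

7.89 Ω

Segment 1: A = π(d/2)² = π(2.2600e-03 m)² = 1.605e-05 m²
R₁ = ρL/A = (2.55×10^-8)(3080)/(1.605e-05) = 4.895 Ω
R₂ = (1.61×10^-8)(2990)/(1.605e-05) = 3 Ω
R = R₁ + R₂ = 7.89 Ω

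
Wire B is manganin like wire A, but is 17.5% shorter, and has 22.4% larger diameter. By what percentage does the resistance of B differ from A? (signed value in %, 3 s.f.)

-44.9%

R ∝ L/d², so R_B/R_A = (1 − 17.5/100) × (1 + 22.4/100)⁻²
= 0.825 × 0.6675 = 0.5507
(R_B − R_A)/R_A = 0.5507 − 1 = -44.9%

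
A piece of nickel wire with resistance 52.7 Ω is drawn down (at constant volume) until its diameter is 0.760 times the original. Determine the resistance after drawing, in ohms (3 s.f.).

Volume constant ⇒ L' = L/r² with r = 0.76. R' = ρL'/A' = ρ(L/r²)/(πr²d₀²/4) = R/r⁴.
R' = 2.997 × 52.7 = 158 Ω

158 Ω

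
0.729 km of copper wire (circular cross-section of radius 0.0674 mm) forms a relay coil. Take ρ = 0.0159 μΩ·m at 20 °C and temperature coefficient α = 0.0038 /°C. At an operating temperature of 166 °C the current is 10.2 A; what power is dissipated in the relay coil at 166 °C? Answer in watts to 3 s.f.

1.31×10^5 W

ρ = 0.0159 μΩ·m = 1.59×10^-8 Ω·m
A = πr² = π(6.7400e-05 m)² = 1.427e-08 m²
R₍20₎ = ρL/A = (1.59×10^-8)(729)/(1.427e-08) = 812.2 Ω
R₍166₎ = R₍20₎(1 + αΔT) = 812.2 × (1 + 0.0038×146) = 1263 Ω
P = I²R = (10.2)² × 1263 = 1.31×10^5 W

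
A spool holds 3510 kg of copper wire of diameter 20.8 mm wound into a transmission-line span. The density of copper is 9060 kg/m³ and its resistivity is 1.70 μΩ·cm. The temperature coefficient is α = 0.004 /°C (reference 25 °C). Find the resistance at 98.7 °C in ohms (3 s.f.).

ρ = 1.70 μΩ·cm = 1.70×10^-8 Ω·m
A = π(d/2)² = π(1.0400e-02 m)² = 3.3979e-04 m²
L = m/(density·A) = 3510/(9060×3.3979e-04) = 1140 m
R = ρL/A = (1.70×10^-8)(1140)/(3.3979e-04) = 0.05704 Ω
R(98.7 °C) = 0.05704 × (1 + 0.004×73.7) = 0.0739 Ω

0.0739 Ω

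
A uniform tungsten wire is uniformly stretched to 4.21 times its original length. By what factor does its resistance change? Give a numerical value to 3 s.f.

Volume constant ⇒ A' = A/k with k = 4.21. R' = ρ(kL)/(A/k) = k²R.
Factor = 17.7

17.7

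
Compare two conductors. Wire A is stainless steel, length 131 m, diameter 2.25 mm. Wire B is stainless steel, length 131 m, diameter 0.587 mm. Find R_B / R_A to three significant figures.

14.7

R ∝ ρL/d², so R_B/R_A = (d_A/d_B)²
= (2.25/0.587)² = 14.7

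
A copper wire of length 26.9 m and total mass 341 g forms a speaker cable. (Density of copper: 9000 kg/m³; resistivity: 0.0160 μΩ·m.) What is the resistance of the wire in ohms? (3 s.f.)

ρ = 0.0160 μΩ·m = 1.60×10^-8 Ω·m
A = m/(density·L) = 0.341/(9000×26.9) = 1.4085e-06 m²
R = ρL/A = (1.60×10^-8)(26.9)/(1.4085e-06) = 0.306 Ω

0.306 Ω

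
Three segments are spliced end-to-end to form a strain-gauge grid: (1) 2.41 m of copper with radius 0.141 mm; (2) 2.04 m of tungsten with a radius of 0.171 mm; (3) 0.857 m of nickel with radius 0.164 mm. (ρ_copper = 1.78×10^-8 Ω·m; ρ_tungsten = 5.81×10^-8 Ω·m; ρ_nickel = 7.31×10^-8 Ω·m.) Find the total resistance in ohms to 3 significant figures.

2.72 Ω

Seg 1: A = πr² = π(1.4100e-04 m)² = 6.246e-08 m²
R_1 = (1.78×10^-8)(2.41)/(6.246e-08) = 0.6868 Ω
Seg 2: A = πr² = π(1.7100e-04 m)² = 9.186e-08 m²
R_2 = (5.81×10^-8)(2.04)/(9.186e-08) = 1.29 Ω
Seg 3: A = πr² = π(1.6400e-04 m)² = 8.450e-08 m²
R_3 = (7.31×10^-8)(0.857)/(8.450e-08) = 0.7414 Ω
R_total = R_1 + R_2 + R_3 = 2.72 Ω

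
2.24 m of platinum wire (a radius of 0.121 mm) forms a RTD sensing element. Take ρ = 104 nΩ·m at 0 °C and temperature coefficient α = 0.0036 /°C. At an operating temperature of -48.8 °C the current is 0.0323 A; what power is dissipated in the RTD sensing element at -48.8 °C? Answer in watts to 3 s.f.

ρ = 104 nΩ·m = 1.04×10^-7 Ω·m
A = πr² = π(1.2100e-04 m)² = 4.600e-08 m²
R₍0₎ = ρL/A = (1.04×10^-7)(2.24)/(4.600e-08) = 5.065 Ω
R₍-48.8₎ = R₍0₎(1 + αΔT) = 5.065 × (1 + 0.0036×-48.8) = 4.175 Ω
P = I²R = (0.0323)² × 4.175 = 0.00436 W

0.00436 W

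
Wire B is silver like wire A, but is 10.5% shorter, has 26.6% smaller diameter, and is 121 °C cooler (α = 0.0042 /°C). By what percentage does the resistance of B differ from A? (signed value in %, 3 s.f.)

R ∝ ρL/d² with ρ ∝ (1+αΔT), so R_B/R_A = (1 − 10.5/100) × (1 − 26.6/100)⁻² × (1 − 0.0042×121)
= 0.895 × 1.856 × 0.4918 = 0.817
(R_B − R_A)/R_A = 0.817 − 1 = -18.3%

-18.3%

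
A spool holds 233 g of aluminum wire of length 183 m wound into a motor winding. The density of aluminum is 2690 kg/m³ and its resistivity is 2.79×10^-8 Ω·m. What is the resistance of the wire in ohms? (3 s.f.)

A = m/(density·L) = 0.233/(2690×183) = 4.7332e-07 m²
R = ρL/A = (2.79×10^-8)(183)/(4.7332e-07) = 10.8 Ω

10.8 Ω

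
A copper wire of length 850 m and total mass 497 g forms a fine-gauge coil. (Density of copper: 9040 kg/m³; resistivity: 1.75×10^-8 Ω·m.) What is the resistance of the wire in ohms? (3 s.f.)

230 Ω

A = m/(density·L) = 0.497/(9040×850) = 6.4680e-08 m²
R = ρL/A = (1.75×10^-8)(850)/(6.4680e-08) = 230 Ω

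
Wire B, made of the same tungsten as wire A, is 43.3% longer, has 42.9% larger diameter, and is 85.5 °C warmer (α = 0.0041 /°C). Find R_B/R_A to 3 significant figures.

R ∝ ρL/d² with ρ ∝ (1+αΔT), so R_B/R_A = (1 + 43.3/100) × (1 + 42.9/100)⁻² × (1 + 0.0041×85.5)
= 1.433 × 0.4897 × 1.351 = 0.948

0.948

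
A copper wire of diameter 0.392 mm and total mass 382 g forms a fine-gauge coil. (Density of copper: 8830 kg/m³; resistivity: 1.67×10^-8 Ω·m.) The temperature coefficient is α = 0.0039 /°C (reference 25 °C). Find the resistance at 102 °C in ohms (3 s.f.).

64.5 Ω

A = π(d/2)² = π(1.9600e-04 m)² = 1.2069e-07 m²
L = m/(density·A) = 0.382/(8830×1.2069e-07) = 358.5 m
R = ρL/A = (1.67×10^-8)(358.5)/(1.2069e-07) = 49.6 Ω
R(102 °C) = 49.6 × (1 + 0.0039×77) = 64.5 Ω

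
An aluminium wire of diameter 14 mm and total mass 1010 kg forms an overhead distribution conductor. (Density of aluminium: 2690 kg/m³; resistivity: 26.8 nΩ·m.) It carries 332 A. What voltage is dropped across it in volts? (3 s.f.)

ρ = 26.8 nΩ·m = 2.68×10^-8 Ω·m
A = π(d/2)² = π(7.0000e-03 m)² = 1.5394e-04 m²
L = m/(density·A) = 1010/(2690×1.5394e-04) = 2439 m
R = ρL/A = (2.68×10^-8)(2439)/(1.5394e-04) = 0.4246 Ω
V = IR = 332 × 0.4246 = 141 V

141 V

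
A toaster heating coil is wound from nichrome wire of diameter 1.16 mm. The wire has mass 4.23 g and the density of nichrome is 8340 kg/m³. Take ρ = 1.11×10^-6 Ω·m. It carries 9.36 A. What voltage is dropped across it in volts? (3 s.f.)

A = π(d/2)² = π(5.8000e-04 m)² = 1.0568e-06 m²
L = m/(density·A) = 0.00423/(8340×1.0568e-06) = 0.4799 m
R = ρL/A = (1.11×10^-6)(0.4799)/(1.0568e-06) = 0.5041 Ω
V = IR = 9.36 × 0.5041 = 4.72 V

4.72 V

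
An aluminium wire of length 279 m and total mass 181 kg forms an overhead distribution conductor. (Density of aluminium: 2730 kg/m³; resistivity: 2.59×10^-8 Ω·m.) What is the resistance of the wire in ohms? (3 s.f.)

A = m/(density·L) = 181/(2730×279) = 2.3764e-04 m²
R = ρL/A = (2.59×10^-8)(279)/(2.3764e-04) = 0.0304 Ω

0.0304 Ω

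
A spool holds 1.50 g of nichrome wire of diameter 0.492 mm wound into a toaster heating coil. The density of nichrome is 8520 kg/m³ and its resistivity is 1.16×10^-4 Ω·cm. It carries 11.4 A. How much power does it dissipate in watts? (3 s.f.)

ρ = 1.16×10^-4 Ω·cm = 1.16×10^-6 Ω·m
A = π(d/2)² = π(2.4600e-04 m)² = 1.9012e-07 m²
L = m/(density·A) = 0.0015/(8520×1.9012e-07) = 0.926 m
R = ρL/A = (1.16×10^-6)(0.926)/(1.9012e-07) = 5.65 Ω
P = I²R = (11.4)² × 5.65 = 734 W

734 W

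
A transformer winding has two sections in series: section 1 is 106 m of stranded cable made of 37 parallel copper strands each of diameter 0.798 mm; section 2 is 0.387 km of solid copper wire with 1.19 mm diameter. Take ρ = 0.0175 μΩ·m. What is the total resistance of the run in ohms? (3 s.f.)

6.19 Ω

ρ = 0.0175 μΩ·m = 1.75×10^-8 Ω·m
Section 1: A_strand = π(3.9900e-04)² = 5.001e-07 m²; R₁ = ρL/(N·A_s) = (1.75×10^-8)(106)/(37×5.001e-07) = 0.1002 Ω
Section 2: A = π(d/2)² = π(5.9500e-04 m)² = 1.112e-06 m²
R₂ = (1.75×10^-8)(387)/(1.112e-06) = 6.089 Ω
R = R₁ + R₂ = 6.19 Ω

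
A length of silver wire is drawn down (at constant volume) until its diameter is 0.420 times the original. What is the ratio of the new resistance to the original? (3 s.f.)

32.1

Volume constant ⇒ L' = L/r² with r = 0.42. R' = ρL'/A' = ρ(L/r²)/(πr²d₀²/4) = R/r⁴.
Factor = 32.1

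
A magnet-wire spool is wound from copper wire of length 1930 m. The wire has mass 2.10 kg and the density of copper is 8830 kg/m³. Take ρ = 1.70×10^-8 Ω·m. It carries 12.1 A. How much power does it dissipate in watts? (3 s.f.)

39000 W

A = m/(density·L) = 2.1/(8830×1930) = 1.2323e-07 m²
R = ρL/A = (1.70×10^-8)(1930)/(1.2323e-07) = 266.3 Ω
P = I²R = (12.1)² × 266.3 = 39000 W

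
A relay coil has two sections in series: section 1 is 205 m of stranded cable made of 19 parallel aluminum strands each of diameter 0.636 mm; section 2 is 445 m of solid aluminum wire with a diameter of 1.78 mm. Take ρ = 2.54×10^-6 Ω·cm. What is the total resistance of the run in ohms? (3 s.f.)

5.40 Ω

ρ = 2.54×10^-6 Ω·cm = 2.54×10^-8 Ω·m
Section 1: A_strand = π(3.1800e-04)² = 3.177e-07 m²; R₁ = ρL/(N·A_s) = (2.54×10^-8)(205)/(19×3.177e-07) = 0.8626 Ω
Section 2: A = π(d/2)² = π(8.9000e-04 m)² = 2.488e-06 m²
R₂ = (2.54×10^-8)(445)/(2.488e-06) = 4.542 Ω
R = R₁ + R₂ = 5.40 Ω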